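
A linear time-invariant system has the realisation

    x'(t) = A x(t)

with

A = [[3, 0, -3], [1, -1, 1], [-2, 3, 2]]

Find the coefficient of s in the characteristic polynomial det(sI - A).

Expand det(sI - A) for the 3×3 matrix.
p(s) = s^3 - 4s^2 - 8s + 18.
(Check: constant term = det(-A) = (-1)^3 det A = 18; coefficient of s^2 = -tr A = -4.)
The coefficient of s is -8.

-8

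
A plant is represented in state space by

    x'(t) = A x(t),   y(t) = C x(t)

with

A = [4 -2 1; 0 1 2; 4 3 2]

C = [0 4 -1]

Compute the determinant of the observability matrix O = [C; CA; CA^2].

468

CA = [[-4, 1, 6]]
CA^2 = [[8, 27, 10]]
Observability matrix O = [C; CA; CA^2] = [[0, 4, -1], [-4, 1, 6], [8, 27, 10]]
Expanding along the first row, det(O) = 0·(1·10 - 6·27) - 4·((-4)·10 - 6·8) + (-1)·((-4)·27 - 1·8) = 0·(-152) - 4·(-88) + (-1)·(-116) = 468
Since det(O) ≠ 0, rank(O) = 3 and the system is completely observable.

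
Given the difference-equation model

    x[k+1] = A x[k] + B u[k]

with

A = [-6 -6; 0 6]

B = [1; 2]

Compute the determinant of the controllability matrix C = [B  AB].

48

AB = [[-18], [12]]
Controllability matrix C = [B  AB] = [[1, -18], [2, 12]]
det(C) = 1·12 - (-18)·2 = 12 - (-36) = 48
Since det(C) ≠ 0, rank(C) = 2 and the system is completely controllable.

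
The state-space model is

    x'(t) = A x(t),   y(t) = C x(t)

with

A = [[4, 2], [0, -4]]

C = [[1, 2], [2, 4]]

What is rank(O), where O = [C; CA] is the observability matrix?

2

CA = [[4, -6], [8, -12]]
Observability matrix O = [C; CA] = [[1, 2], [2, 4], [4, -6], [8, -12]]
Take the 2×2 submatrix of O formed by rows 1, 3: [[1, 2], [4, -6]]. Its determinant is 1·(-6) - 2·4 = -6 - 8 = -14 ≠ 0.
So rank(O) ≥ 2; since O has 2 columns, rank(O) = 2.
rank(O) = 2 = n, so the pair (A, C) is completely observable.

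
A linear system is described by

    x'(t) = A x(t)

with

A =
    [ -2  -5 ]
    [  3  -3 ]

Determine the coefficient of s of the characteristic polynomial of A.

5

For a 2×2 matrix, det(sI - A) = s^2 - (tr A)s + det A.
tr A = -5, det A = 21.
So p(s) = s^2 + 5s + 21.
The coefficient of s is 5.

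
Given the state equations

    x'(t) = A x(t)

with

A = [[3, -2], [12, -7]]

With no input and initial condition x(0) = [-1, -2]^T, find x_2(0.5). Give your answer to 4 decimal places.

-1.2131

det(sI - A) = s^2 - (tr A)s + det A, with tr A = 3 + (-7) = -4 and det A = 3·(-7) - (-2)·12 = -21 - (-24) = 3.
So p(s) = det(sI - A) = s^2 + 4s + 3.
Factor s^2 + 4s + 3: two numbers with sum -4 and product 3 are -1 and -3, so s^2 + 4s + 3 = (s + 1)(s + 3).
Hence p(s) = (s + 1) (s + 3), with roots -3, -1.
The eigenvalues -3, -1 are distinct and real, so A is diagonalisable and x(t) = e^{At} x(0) = V diag(e^{λ_i t}) V^{-1} x(0), where the columns of V are the eigenvectors.
λ = -3: A - (-3)I = [[6, -2], [12, -4]]. Row 1 gives 6·v1 + (-2)·v2 = 0, so take v_1 = [1, 3]^T.
λ = -1: A - (-1)I = [[4, -2], [12, -6]]. Row 1 gives 4·v1 + (-2)·v2 = 0, so take v_2 = [-1, -2]^T.
V = [v_1 v_2] = [[1, -1], [3, -2]] has det V = 1, so V^{-1} = adj(V)/det V = [[-2, 1], [-3, 1]].
Modal coordinates z(0) = V^{-1} x(0): (-2)·(-1) + 1·(-2) = 0; (-3)·(-1) + 1·(-2) = 1; so z(0) = [0, 1]^T.
x_2(t) = Σ_i (v_i)_2 · z_i(0) · e^{λ_i t} (row 2 of V times the modal terms).
x_2(0.5) = 3·0·e^{-3·0.5} + (-2)·1·e^{-1·0.5} = 0·0.223130 + (-2)·0.606531 = -1.2131.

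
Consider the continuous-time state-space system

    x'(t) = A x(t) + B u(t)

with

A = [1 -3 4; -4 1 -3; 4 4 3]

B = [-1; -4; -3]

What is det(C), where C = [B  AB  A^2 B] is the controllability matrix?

AB = [[-1], [9], [-29]]
A^2B = [[-144], [100], [-55]]
Controllability matrix C = [B  AB  A^2B] = [[-1, -1, -144], [-4, 9, 100], [-3, -29, -55]]
Expanding along the first row, det(C) = (-1)·(9·(-55) - 100·(-29)) - (-1)·((-4)·(-55) - 100·(-3)) + (-144)·((-4)·(-29) - 9·(-3)) = (-1)·2405 - (-1)·520 + (-144)·143 = -22477
Since det(C) ≠ 0, rank(C) = 3 and the system is completely controllable.

-22477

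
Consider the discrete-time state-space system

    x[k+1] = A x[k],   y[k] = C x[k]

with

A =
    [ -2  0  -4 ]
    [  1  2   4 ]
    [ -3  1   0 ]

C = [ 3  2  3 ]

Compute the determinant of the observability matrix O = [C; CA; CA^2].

2185

CA = [[-13, 7, -4]]
CA^2 = [[45, 10, 80]]
Observability matrix O = [C; CA; CA^2] = [[3, 2, 3], [-13, 7, -4], [45, 10, 80]]
Expanding along the first row, det(O) = 3·(7·80 - (-4)·10) - 2·((-13)·80 - (-4)·45) + 3·((-13)·10 - 7·45) = 3·600 - 2·(-860) + 3·(-445) = 2185
Since det(O) ≠ 0, rank(O) = 3 and the system is completely observable.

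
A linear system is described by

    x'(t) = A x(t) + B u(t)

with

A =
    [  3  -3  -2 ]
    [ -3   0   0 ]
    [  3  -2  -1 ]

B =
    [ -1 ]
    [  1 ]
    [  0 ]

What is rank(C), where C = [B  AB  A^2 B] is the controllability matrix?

AB = [[-6], [3], [-5]]
A^2B = [[-17], [18], [-19]]
Controllability matrix C = [B  AB  A^2B] = [[-1, -6, -17], [1, 3, 18], [0, -5, -19]]
det(C) = (-1)·(3·(-19) - 18·(-5)) - (-6)·(1·(-19) - 18·0) + (-17)·(1·(-5) - 3·0) = (-1)·33 - (-6)·(-19) + (-17)·(-5) = -62 ≠ 0, so rank(C) = 3.
rank(C) = 3 = n, so the pair (A, B) is completely controllable.

3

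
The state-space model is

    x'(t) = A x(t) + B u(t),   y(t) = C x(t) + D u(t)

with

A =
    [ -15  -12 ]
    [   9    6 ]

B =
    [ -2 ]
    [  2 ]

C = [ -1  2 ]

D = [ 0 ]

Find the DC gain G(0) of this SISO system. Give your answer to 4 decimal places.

G(0) = C(-A)^{-1}B + D = -C A^{-1} B + D.
det A = 18, so A^{-1} = (1/18)·adj(A) = [[1/3, 2/3], [-1/2, -5/6]]
A^{-1} B = [2/3, -2/3]^T
C A^{-1} B = -2
G(0) = D - C A^{-1} B = 0 - (-2) = 2

2.0000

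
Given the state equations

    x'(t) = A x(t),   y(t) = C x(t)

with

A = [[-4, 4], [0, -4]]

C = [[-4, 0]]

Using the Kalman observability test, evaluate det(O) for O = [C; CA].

64

CA = [[16, -16]]
Observability matrix O = [C; CA] = [[-4, 0], [16, -16]]
det(O) = (-4)·(-16) - 0·16 = 64 - 0 = 64
Since det(O) ≠ 0, rank(O) = 2 and the system is completely observable.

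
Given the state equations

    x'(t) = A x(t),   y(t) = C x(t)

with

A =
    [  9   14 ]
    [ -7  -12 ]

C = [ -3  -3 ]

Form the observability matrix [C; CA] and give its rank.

1

CA = [[-6, -6]]
Observability matrix O = [C; CA] = [[-3, -3], [-6, -6]]
Every row of O is a scalar multiple of row 1 = [-3, -3] (multipliers 1, 2), so the rows span a one-dimensional space.
O ≠ 0, hence rank(O) = 1.
rank(O) = 1 < n = 2, so the pair (A, C) is not completely observable.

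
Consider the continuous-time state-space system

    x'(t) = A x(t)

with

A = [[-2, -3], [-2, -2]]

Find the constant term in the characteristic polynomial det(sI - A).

For a 2×2 matrix, det(sI - A) = s^2 - (tr A)s + det A.
tr A = -4, det A = -2.
So p(s) = s^2 + 4s - 2.
The constant term is -2.

-2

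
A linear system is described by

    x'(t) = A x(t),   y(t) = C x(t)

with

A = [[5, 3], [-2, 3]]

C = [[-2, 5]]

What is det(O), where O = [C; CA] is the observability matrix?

82

CA = [[-20, 9]]
Observability matrix O = [C; CA] = [[-2, 5], [-20, 9]]
det(O) = (-2)·9 - 5·(-20) = -18 - (-100) = 82
Since det(O) ≠ 0, rank(O) = 2 and the system is completely observable.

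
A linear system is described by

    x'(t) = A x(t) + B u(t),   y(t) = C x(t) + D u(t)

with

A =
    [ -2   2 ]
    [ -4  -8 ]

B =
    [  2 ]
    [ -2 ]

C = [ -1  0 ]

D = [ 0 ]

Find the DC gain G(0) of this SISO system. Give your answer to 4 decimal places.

G(0) = C(-A)^{-1}B + D = -C A^{-1} B + D.
det A = 24, so A^{-1} = (1/24)·adj(A) = [[-1/3, -1/12], [1/6, -1/12]]
A^{-1} B = [-1/2, 1/2]^T
C A^{-1} B = 1/2
G(0) = D - C A^{-1} B = 0 - (1/2) = -1/2 ≈ -0.5000

-0.5000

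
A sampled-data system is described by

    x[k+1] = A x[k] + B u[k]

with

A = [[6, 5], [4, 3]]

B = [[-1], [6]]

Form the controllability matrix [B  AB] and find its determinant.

AB = [[24], [14]]
Controllability matrix C = [B  AB] = [[-1, 24], [6, 14]]
det(C) = (-1)·14 - 24·6 = -14 - 144 = -158
Since det(C) ≠ 0, rank(C) = 2 and the system is completely controllable.

-158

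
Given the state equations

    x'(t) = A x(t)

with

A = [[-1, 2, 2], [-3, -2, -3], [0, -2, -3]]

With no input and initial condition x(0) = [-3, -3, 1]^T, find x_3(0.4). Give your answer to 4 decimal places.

0.7529

det(sI - A) = s^3 - (tr A)s^2 + (M11 + M22 + M33)s - det A, where Mii is the 2×2 principal minor of A obtained by deleting row i and column i.
tr A = (-1) + (-2) + (-3) = -6; M11 = (-2)·(-3) - (-3)·(-2) = 6 - 6 = 0; M22 = (-1)·(-3) - 2·0 = 3 - 0 = 3; M33 = (-1)·(-2) - 2·(-3) = 2 - (-6) = 8; sum of minors = 11.
det A = (-1)·((-2)·(-3) - (-3)·(-2)) - 2·((-3)·(-3) - (-3)·0) + 2·((-3)·(-2) - (-2)·0) = (-1)·0 - 2·9 + 2·6 = -6.
So p(s) = det(sI - A) = s^3 + 6s^2 + 11s + 6.
Rational-root test: any integer root divides 6. Testing small divisors, s = -1 works: p(-1) = -1 + 6 + (-11) + 6 = 0, so (s + 1) is a factor.
Dividing, p(s) = (s + 1)(s^2 + 5s + 6).
Factor s^2 + 5s + 6: two numbers with sum -5 and product 6 are -2 and -3, so s^2 + 5s + 6 = (s + 2)(s + 3).
Hence p(s) = (s + 1) (s + 2) (s + 3), with roots -3, -2, -1.
The eigenvalues -3, -2, -1 are distinct and real, so A is diagonalisable and x(t) = e^{At} x(0) = V diag(e^{λ_i t}) V^{-1} x(0), where the columns of V are the eigenvectors.
λ = -3: A - (-3)I = [[2, 2, 2], [-3, 1, -3], [0, -2, 0]]. v must be orthogonal to every row; (row 1) × (row 2) = [-8, 0, 8], so take v_1 = [1, 0, -1]^T.
λ = -2: A - (-2)I = [[1, 2, 2], [-3, 0, -3], [0, -2, -1]]. v must be orthogonal to every row; (row 1) × (row 2) = [-6, -3, 6], so take v_2 = [2, 1, -2]^T.
λ = -1: A - (-1)I = [[0, 2, 2], [-3, -1, -3], [0, -2, -2]]. v must be orthogonal to every row; (row 1) × (row 2) = [-4, -6, 6], so take v_3 = [-2, -3, 3]^T.
V = [v_1 v_2 v_3] = [[1, 2, -2], [0, 1, -3], [-1, -2, 3]] has det V = 1, so V^{-1} = adj(V)/det V = [[-3, -2, -4], [3, 1, 3], [1, 0, 1]].
Modal coordinates z(0) = V^{-1} x(0): (-3)·(-3) + (-2)·(-3) + (-4)·1 = 11; 3·(-3) + 1·(-3) + 3·1 = -9; 1·(-3) + 0·(-3) + 1·1 = -2; so z(0) = [11, -9, -2]^T.
x_3(t) = Σ_i (v_i)_3 · z_i(0) · e^{λ_i t} (row 3 of V times the modal terms).
x_3(0.4) = (-1)·11·e^{-3·0.4} + (-2)·(-9)·e^{-2·0.4} + 3·(-2)·e^{-1·0.4} = (-11)·0.301194 + 18·0.449329 + (-6)·0.670320 = 0.7529.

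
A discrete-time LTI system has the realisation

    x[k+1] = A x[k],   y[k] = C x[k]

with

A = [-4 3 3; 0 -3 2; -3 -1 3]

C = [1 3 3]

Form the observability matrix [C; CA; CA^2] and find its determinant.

CA = [[-13, -9, 18]]
CA^2 = [[-2, -30, -3]]
Observability matrix O = [C; CA; CA^2] = [[1, 3, 3], [-13, -9, 18], [-2, -30, -3]]
Expanding along the first row, det(O) = 1·((-9)·(-3) - 18·(-30)) - 3·((-13)·(-3) - 18·(-2)) + 3·((-13)·(-30) - (-9)·(-2)) = 1·567 - 3·75 + 3·372 = 1458
Since det(O) ≠ 0, rank(O) = 3 and the system is completely observable.

1458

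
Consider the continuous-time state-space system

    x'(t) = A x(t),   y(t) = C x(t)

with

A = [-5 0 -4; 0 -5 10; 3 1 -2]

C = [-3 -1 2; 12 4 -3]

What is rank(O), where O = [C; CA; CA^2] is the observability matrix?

2

CA = [[21, 7, -2], [-69, -23, -2]]
CA^2 = [[-111, -37, -10], [339, 113, 50]]
Observability matrix O = [C; CA; CA^2] = [[-3, -1, 2], [12, 4, -3], [21, 7, -2], [-69, -23, -2], [-111, -37, -10], [339, 113, 50]]
The columns c1, c2, c3 of O are linearly dependent: -c1 + 3·c2 = 0 (check each entry), so rank(O) ≤ 2.
The 2×2 minor from rows 1, 2, columns 1, 3 is (-3)·(-3) - 2·12 = 9 - 24 = -15 ≠ 0, so rank(O) = 2.
rank(O) = 2 < n = 3, so the pair (A, C) is not completely observable.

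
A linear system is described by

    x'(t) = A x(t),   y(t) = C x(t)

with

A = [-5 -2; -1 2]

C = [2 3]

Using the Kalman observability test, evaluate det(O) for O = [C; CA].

CA = [[-13, 2]]
Observability matrix O = [C; CA] = [[2, 3], [-13, 2]]
det(O) = 2·2 - 3·(-13) = 4 - (-39) = 43
Since det(O) ≠ 0, rank(O) = 2 and the system is completely observable.

43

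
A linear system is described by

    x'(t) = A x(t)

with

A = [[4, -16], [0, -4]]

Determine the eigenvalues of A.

det(sI - A) = s^2 - (tr A)s + det A, with tr A = 4 + (-4) = 0 and det A = 4·(-4) - (-16)·0 = -16 - 0 = -16.
So p(s) = det(sI - A) = s^2 - 16.
Factor s^2 - 16: two numbers with sum 0 and product -16 are 4 and -4, so s^2 - 16 = (s - 4)(s + 4).
Hence p(s) = (s - 4) (s + 4), with roots -4, 4.
At least one eigenvalue has non-negative real part, so the system is not asymptotically stable.

-4, 4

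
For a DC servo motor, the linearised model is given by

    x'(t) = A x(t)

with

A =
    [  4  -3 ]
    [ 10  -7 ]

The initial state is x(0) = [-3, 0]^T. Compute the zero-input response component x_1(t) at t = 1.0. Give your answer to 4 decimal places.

det(sI - A) = s^2 - (tr A)s + det A, with tr A = 4 + (-7) = -3 and det A = 4·(-7) - (-3)·10 = -28 - (-30) = 2.
So p(s) = det(sI - A) = s^2 + 3s + 2.
Factor s^2 + 3s + 2: two numbers with sum -3 and product 2 are -1 and -2, so s^2 + 3s + 2 = (s + 1)(s + 2).
Hence p(s) = (s + 1) (s + 2), with roots -2, -1.
The eigenvalues -2, -1 are distinct and real, so A is diagonalisable and x(t) = e^{At} x(0) = V diag(e^{λ_i t}) V^{-1} x(0), where the columns of V are the eigenvectors.
λ = -2: A - (-2)I = [[6, -3], [10, -5]]. Row 1 gives 6·v1 + (-3)·v2 = 0, so take v_1 = [-1, -2]^T.
λ = -1: A - (-1)I = [[5, -3], [10, -6]]. Row 1 gives 5·v1 + (-3)·v2 = 0, so take v_2 = [3, 5]^T.
V = [v_1 v_2] = [[-1, 3], [-2, 5]] has det V = 1, so V^{-1} = adj(V)/det V = [[5, -3], [2, -1]].
Modal coordinates z(0) = V^{-1} x(0): 5·(-3) + (-3)·0 = -15; 2·(-3) + (-1)·0 = -6; so z(0) = [-15, -6]^T.
x_1(t) = Σ_i (v_i)_1 · z_i(0) · e^{λ_i t} (row 1 of V times the modal terms).
x_1(1.0) = (-1)·(-15)·e^{-2·1.0} + 3·(-6)·e^{-1·1.0} = 15·0.135335 + (-18)·0.367879 = -4.5918.

-4.5918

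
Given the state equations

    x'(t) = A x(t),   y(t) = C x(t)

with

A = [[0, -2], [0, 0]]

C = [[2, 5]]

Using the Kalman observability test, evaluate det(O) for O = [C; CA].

CA = [[0, -4]]
Observability matrix O = [C; CA] = [[2, 5], [0, -4]]
det(O) = 2·(-4) - 5·0 = -8 - 0 = -8
Since det(O) ≠ 0, rank(O) = 2 and the system is completely observable.

-8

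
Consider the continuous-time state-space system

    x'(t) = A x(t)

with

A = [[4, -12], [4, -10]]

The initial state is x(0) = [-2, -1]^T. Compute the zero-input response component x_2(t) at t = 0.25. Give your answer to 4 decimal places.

det(sI - A) = s^2 - (tr A)s + det A, with tr A = 4 + (-10) = -6 and det A = 4·(-10) - (-12)·4 = -40 - (-48) = 8.
So p(s) = det(sI - A) = s^2 + 6s + 8.
Factor s^2 + 6s + 8: two numbers with sum -6 and product 8 are -2 and -4, so s^2 + 6s + 8 = (s + 2)(s + 4).
Hence p(s) = (s + 2) (s + 4), with roots -4, -2.
The eigenvalues -4, -2 are distinct and real, so A is diagonalisable and x(t) = e^{At} x(0) = V diag(e^{λ_i t}) V^{-1} x(0), where the columns of V are the eigenvectors.
λ = -4: A - (-4)I = [[8, -12], [4, -6]]. Row 1 gives 8·v1 + (-12)·v2 = 0, so take v_1 = [-3, -2]^T.
λ = -2: A - (-2)I = [[6, -12], [4, -8]]. Row 1 gives 6·v1 + (-12)·v2 = 0, so take v_2 = [2, 1]^T.
V = [v_1 v_2] = [[-3, 2], [-2, 1]] has det V = 1, so V^{-1} = adj(V)/det V = [[1, -2], [2, -3]].
Modal coordinates z(0) = V^{-1} x(0): 1·(-2) + (-2)·(-1) = 0; 2·(-2) + (-3)·(-1) = -1; so z(0) = [0, -1]^T.
x_2(t) = Σ_i (v_i)_2 · z_i(0) · e^{λ_i t} (row 2 of V times the modal terms).
x_2(0.25) = (-2)·0·e^{-4·0.25} + 1·(-1)·e^{-2·0.25} = 0·0.367879 + (-1)·0.606531 = -0.6065.

-0.6065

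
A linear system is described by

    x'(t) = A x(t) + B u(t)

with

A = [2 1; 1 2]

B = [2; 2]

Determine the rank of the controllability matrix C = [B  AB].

AB = [[6], [6]]
Controllability matrix C = [B  AB] = [[2, 6], [2, 6]]
Every column of C is a scalar multiple of column 1 = [2, 2] (multipliers 1, 3), so the columns span a one-dimensional space.
C ≠ 0, hence rank(C) = 1.
rank(C) = 1 < n = 2, so the pair (A, B) is not completely controllable.

1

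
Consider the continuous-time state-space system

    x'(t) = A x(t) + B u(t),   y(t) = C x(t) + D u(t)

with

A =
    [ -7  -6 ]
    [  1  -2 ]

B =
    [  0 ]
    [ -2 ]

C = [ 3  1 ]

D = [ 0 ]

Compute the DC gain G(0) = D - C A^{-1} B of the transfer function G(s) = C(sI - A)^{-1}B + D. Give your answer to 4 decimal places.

1.1000

G(0) = C(-A)^{-1}B + D = -C A^{-1} B + D.
det A = 20, so A^{-1} = (1/20)·adj(A) = [[-1/10, 3/10], [-1/20, -7/20]]
A^{-1} B = [-3/5, 7/10]^T
C A^{-1} B = -11/10
G(0) = D - C A^{-1} B = 0 - (-11/10) = 11/10 ≈ 1.1000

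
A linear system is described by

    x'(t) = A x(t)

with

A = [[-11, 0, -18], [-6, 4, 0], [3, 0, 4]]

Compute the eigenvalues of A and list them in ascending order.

det(sI - A) = s^3 - (tr A)s^2 + (M11 + M22 + M33)s - det A, where Mii is the 2×2 principal minor of A obtained by deleting row i and column i.
tr A = (-11) + 4 + 4 = -3; M11 = 4·4 - 0·0 = 16 - 0 = 16; M22 = (-11)·4 - (-18)·3 = -44 - (-54) = 10; M33 = (-11)·4 - 0·(-6) = -44 - 0 = -44; sum of minors = -18.
det A = (-11)·(4·4 - 0·0) - 0·((-6)·4 - 0·3) + (-18)·((-6)·0 - 4·3) = (-11)·16 - 0·(-24) + (-18)·(-12) = 40.
So p(s) = det(sI - A) = s^3 + 3s^2 - 18s - 40.
Rational-root test: any integer root divides -40. Testing small divisors, s = -2 works: p(-2) = -8 + 12 + 36 + (-40) = 0, so (s + 2) is a factor.
Dividing, p(s) = (s + 2)(s^2 + s - 20).
Factor s^2 + s - 20: two numbers with sum -1 and product -20 are 4 and -5, so s^2 + s - 20 = (s - 4)(s + 5).
Hence p(s) = (s - 4) (s + 2) (s + 5), with roots -5, -2, 4.
At least one eigenvalue has non-negative real part, so the system is not asymptotically stable.

-5, -2, 4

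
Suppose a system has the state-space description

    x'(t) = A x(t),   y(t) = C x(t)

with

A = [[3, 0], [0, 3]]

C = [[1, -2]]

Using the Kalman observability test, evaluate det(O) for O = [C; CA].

CA = [[3, -6]]
Observability matrix O = [C; CA] = [[1, -2], [3, -6]]
det(O) = 1·(-6) - (-2)·3 = -6 - (-6) = 0
Since det(O) = 0, rank(O) < 2 and the system is not completely observable.

0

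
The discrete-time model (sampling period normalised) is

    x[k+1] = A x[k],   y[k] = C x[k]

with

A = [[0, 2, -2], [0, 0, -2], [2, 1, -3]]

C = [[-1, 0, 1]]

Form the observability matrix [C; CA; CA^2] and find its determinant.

2

CA = [[2, -1, -1]]
CA^2 = [[-2, 3, 1]]
Observability matrix O = [C; CA; CA^2] = [[-1, 0, 1], [2, -1, -1], [-2, 3, 1]]
Expanding along the first row, det(O) = (-1)·((-1)·1 - (-1)·3) - 0·(2·1 - (-1)·(-2)) + 1·(2·3 - (-1)·(-2)) = (-1)·2 - 0·0 + 1·4 = 2
Since det(O) ≠ 0, rank(O) = 3 and the system is completely observable.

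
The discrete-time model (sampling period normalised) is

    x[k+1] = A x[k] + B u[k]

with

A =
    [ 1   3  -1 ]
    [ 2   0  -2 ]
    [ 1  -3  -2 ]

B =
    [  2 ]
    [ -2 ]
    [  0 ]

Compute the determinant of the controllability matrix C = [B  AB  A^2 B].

384

AB = [[-4], [4], [8]]
A^2B = [[0], [-24], [-32]]
Controllability matrix C = [B  AB  A^2B] = [[2, -4, 0], [-2, 4, -24], [0, 8, -32]]
Expanding along the first row, det(C) = 2·(4·(-32) - (-24)·8) - (-4)·((-2)·(-32) - (-24)·0) + 0·((-2)·8 - 4·0) = 2·64 - (-4)·64 + 0·(-16) = 384
Since det(C) ≠ 0, rank(C) = 3 and the system is completely controllable.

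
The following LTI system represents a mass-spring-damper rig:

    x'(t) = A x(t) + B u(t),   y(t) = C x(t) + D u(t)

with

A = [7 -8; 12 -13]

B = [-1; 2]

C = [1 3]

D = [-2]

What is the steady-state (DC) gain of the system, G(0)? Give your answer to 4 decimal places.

G(0) = C(-A)^{-1}B + D = -C A^{-1} B + D.
det A = 5, so A^{-1} = (1/5)·adj(A) = [[-13/5, 8/5], [-12/5, 7/5]]
A^{-1} B = [29/5, 26/5]^T
C A^{-1} B = 107/5
G(0) = D - C A^{-1} B = -2 - (107/5) = -117/5 ≈ -23.4000

-23.4000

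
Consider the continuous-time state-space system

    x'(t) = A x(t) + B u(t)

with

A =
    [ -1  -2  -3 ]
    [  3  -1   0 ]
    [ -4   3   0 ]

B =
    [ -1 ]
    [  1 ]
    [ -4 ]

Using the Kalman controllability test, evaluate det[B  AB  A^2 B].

-761

AB = [[11], [-4], [7]]
A^2B = [[-24], [37], [-56]]
Controllability matrix C = [B  AB  A^2B] = [[-1, 11, -24], [1, -4, 37], [-4, 7, -56]]
Expanding along the first row, det(C) = (-1)·((-4)·(-56) - 37·7) - 11·(1·(-56) - 37·(-4)) + (-24)·(1·7 - (-4)·(-4)) = (-1)·(-35) - 11·92 + (-24)·(-9) = -761
Since det(C) ≠ 0, rank(C) = 3 and the system is completely controllable.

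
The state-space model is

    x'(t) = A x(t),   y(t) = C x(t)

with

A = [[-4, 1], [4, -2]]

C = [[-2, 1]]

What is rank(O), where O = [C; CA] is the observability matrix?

CA = [[12, -4]]
Observability matrix O = [C; CA] = [[-2, 1], [12, -4]]
det(O) = (-2)·(-4) - 1·12 = 8 - 12 = -4 ≠ 0, so rank(O) = 2.
rank(O) = 2 = n, so the pair (A, C) is completely observable.

2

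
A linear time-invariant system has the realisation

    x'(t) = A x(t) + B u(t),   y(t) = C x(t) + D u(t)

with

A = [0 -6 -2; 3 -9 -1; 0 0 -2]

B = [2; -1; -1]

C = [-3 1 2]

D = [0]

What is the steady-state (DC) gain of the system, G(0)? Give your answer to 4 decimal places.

-5.5000

G(0) = C(-A)^{-1}B + D = -C A^{-1} B + D.
det A = -36, so A^{-1} = (1/-36)·adj(A) = [[-1/2, 1/3, 1/3], [-1/6, 0, 1/6], [0, 0, -1/2]]
A^{-1} B = [-5/3, -1/2, 1/2]^T
C A^{-1} B = 11/2
G(0) = D - C A^{-1} B = 0 - (11/2) = -11/2 ≈ -5.5000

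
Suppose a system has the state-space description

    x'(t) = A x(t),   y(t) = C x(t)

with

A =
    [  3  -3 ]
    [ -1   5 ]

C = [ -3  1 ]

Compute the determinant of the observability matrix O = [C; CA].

-32

CA = [[-10, 14]]
Observability matrix O = [C; CA] = [[-3, 1], [-10, 14]]
det(O) = (-3)·14 - 1·(-10) = -42 - (-10) = -32
Since det(O) ≠ 0, rank(O) = 2 and the system is completely observable.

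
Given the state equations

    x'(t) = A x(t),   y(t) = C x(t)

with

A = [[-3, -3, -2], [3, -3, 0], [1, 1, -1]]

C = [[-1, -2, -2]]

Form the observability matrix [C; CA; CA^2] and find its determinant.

110

CA = [[-5, 7, 4]]
CA^2 = [[40, -2, 6]]
Observability matrix O = [C; CA; CA^2] = [[-1, -2, -2], [-5, 7, 4], [40, -2, 6]]
Expanding along the first row, det(O) = (-1)·(7·6 - 4·(-2)) - (-2)·((-5)·6 - 4·40) + (-2)·((-5)·(-2) - 7·40) = (-1)·50 - (-2)·(-190) + (-2)·(-270) = 110
Since det(O) ≠ 0, rank(O) = 3 and the system is completely observable.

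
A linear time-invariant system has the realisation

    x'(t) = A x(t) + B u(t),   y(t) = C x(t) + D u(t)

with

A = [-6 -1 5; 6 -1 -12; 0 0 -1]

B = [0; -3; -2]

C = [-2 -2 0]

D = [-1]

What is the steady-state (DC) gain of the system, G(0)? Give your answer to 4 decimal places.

G(0) = C(-A)^{-1}B + D = -C A^{-1} B + D.
det A = -12, so A^{-1} = (1/-12)·adj(A) = [[-1/12, 1/12, -17/12], [-1/2, -1/2, 7/2], [0, 0, -1]]
A^{-1} B = [31/12, -11/2, 2]^T
C A^{-1} B = 35/6
G(0) = D - C A^{-1} B = -1 - (35/6) = -41/6 ≈ -6.8333

-6.8333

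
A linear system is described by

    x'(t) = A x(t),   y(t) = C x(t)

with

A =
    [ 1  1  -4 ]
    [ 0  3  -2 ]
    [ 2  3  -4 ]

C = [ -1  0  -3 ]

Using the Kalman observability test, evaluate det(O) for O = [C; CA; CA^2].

-503

CA = [[-7, -10, 16]]
CA^2 = [[25, 11, -16]]
Observability matrix O = [C; CA; CA^2] = [[-1, 0, -3], [-7, -10, 16], [25, 11, -16]]
Expanding along the first row, det(O) = (-1)·((-10)·(-16) - 16·11) - 0·((-7)·(-16) - 16·25) + (-3)·((-7)·11 - (-10)·25) = (-1)·(-16) - 0·(-288) + (-3)·173 = -503
Since det(O) ≠ 0, rank(O) = 3 and the system is completely observable.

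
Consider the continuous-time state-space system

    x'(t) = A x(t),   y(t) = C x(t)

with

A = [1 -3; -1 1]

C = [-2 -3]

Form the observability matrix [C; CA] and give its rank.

CA = [[1, 3]]
Observability matrix O = [C; CA] = [[-2, -3], [1, 3]]
det(O) = (-2)·3 - (-3)·1 = -6 - (-3) = -3 ≠ 0, so rank(O) = 2.
rank(O) = 2 = n, so the pair (A, C) is completely observable.

2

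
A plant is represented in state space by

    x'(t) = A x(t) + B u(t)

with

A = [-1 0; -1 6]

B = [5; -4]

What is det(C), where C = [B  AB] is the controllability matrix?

-165

AB = [[-5], [-29]]
Controllability matrix C = [B  AB] = [[5, -5], [-4, -29]]
det(C) = 5·(-29) - (-5)·(-4) = -145 - 20 = -165
Since det(C) ≠ 0, rank(C) = 2 and the system is completely controllable.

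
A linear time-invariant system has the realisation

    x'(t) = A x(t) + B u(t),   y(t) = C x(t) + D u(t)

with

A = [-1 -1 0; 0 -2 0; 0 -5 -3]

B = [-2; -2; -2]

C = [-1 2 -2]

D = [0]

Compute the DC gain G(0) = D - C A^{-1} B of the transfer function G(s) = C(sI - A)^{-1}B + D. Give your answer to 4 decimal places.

G(0) = C(-A)^{-1}B + D = -C A^{-1} B + D.
det A = -6, so A^{-1} = (1/-6)·adj(A) = [[-1, 1/2, 0], [0, -1/2, 0], [0, 5/6, -1/3]]
A^{-1} B = [1, 1, -1]^T
C A^{-1} B = 3
G(0) = D - C A^{-1} B = 0 - (3) = -3

-3.0000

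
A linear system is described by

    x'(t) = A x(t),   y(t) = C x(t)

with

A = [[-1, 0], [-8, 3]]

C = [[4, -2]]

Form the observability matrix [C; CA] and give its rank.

1

CA = [[12, -6]]
Observability matrix O = [C; CA] = [[4, -2], [12, -6]]
Every row of O is a scalar multiple of row 1 = [4, -2] (multipliers 1, 3), so the rows span a one-dimensional space.
O ≠ 0, hence rank(O) = 1.
rank(O) = 1 < n = 2, so the pair (A, C) is not completely observable.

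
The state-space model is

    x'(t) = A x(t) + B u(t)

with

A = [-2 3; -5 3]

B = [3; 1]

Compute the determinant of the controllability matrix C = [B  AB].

AB = [[-3], [-12]]
Controllability matrix C = [B  AB] = [[3, -3], [1, -12]]
det(C) = 3·(-12) - (-3)·1 = -36 - (-3) = -33
Since det(C) ≠ 0, rank(C) = 2 and the system is completely controllable.

-33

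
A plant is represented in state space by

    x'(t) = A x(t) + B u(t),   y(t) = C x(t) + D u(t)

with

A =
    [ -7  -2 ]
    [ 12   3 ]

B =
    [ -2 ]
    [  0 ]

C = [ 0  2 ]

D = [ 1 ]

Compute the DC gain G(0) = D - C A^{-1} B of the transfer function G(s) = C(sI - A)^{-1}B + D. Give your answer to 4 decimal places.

G(0) = C(-A)^{-1}B + D = -C A^{-1} B + D.
det A = 3, so A^{-1} = (1/3)·adj(A) = [[1, 2/3], [-4, -7/3]]
A^{-1} B = [-2, 8]^T
C A^{-1} B = 16
G(0) = D - C A^{-1} B = 1 - (16) = -15

-15.0000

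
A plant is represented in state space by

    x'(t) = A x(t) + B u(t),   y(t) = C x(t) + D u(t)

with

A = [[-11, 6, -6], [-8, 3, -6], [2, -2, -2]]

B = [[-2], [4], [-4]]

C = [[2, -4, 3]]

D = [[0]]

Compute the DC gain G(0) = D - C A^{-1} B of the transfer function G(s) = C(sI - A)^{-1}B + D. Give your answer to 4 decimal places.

-33.6000

G(0) = C(-A)^{-1}B + D = -C A^{-1} B + D.
det A = -30, so A^{-1} = (1/-30)·adj(A) = [[3/5, -4/5, 3/5], [14/15, -17/15, 3/5], [-1/3, 1/3, -1/2]]
A^{-1} B = [-34/5, -44/5, 4]^T
C A^{-1} B = 168/5
G(0) = D - C A^{-1} B = 0 - (168/5) = -168/5 ≈ -33.6000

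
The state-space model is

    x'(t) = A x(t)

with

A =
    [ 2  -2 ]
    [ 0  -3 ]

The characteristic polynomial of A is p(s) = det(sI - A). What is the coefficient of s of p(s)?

1

For a 2×2 matrix, det(sI - A) = s^2 - (tr A)s + det A.
tr A = -1, det A = -6.
So p(s) = s^2 + s - 6.
The coefficient of s is 1.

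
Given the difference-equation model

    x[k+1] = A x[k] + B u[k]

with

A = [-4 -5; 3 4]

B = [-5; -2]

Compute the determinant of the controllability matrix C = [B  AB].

AB = [[30], [-23]]
Controllability matrix C = [B  AB] = [[-5, 30], [-2, -23]]
det(C) = (-5)·(-23) - 30·(-2) = 115 - (-60) = 175
Since det(C) ≠ 0, rank(C) = 2 and the system is completely controllable.

175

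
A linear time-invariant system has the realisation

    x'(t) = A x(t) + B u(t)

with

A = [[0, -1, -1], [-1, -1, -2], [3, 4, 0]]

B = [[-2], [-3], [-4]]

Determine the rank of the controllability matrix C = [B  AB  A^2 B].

3

AB = [[7], [13], [-18]]
A^2B = [[5], [16], [73]]
Controllability matrix C = [B  AB  A^2B] = [[-2, 7, 5], [-3, 13, 16], [-4, -18, 73]]
det(C) = (-2)·(13·73 - 16·(-18)) - 7·((-3)·73 - 16·(-4)) + 5·((-3)·(-18) - 13·(-4)) = (-2)·1237 - 7·(-155) + 5·106 = -859 ≠ 0, so rank(C) = 3.
rank(C) = 3 = n, so the pair (A, B) is completely controllable.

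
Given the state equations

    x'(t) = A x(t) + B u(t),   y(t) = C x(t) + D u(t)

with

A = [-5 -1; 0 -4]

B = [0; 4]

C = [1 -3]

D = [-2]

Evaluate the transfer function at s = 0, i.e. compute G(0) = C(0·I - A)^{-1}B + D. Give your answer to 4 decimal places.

G(0) = C(-A)^{-1}B + D = -C A^{-1} B + D.
det A = 20, so A^{-1} = (1/20)·adj(A) = [[-1/5, 1/20], [0, -1/4]]
A^{-1} B = [1/5, -1]^T
C A^{-1} B = 16/5
G(0) = D - C A^{-1} B = -2 - (16/5) = -26/5 ≈ -5.2000

-5.2000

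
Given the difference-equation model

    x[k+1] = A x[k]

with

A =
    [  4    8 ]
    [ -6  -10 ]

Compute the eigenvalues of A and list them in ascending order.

det(zI - A) = z^2 - (tr A)z + det A, with tr A = 4 + (-10) = -6 and det A = 4·(-10) - 8·(-6) = -40 - (-48) = 8.
So p(z) = det(zI - A) = z^2 + 6z + 8.
Factor z^2 + 6z + 8: two numbers with sum -6 and product 8 are -2 and -4, so z^2 + 6z + 8 = (z + 2)(z + 4).
Hence p(z) = (z + 2) (z + 4), with roots -4, -2.

-4, -2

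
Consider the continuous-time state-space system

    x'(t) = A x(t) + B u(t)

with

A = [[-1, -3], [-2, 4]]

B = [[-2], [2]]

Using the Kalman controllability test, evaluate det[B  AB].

AB = [[-4], [12]]
Controllability matrix C = [B  AB] = [[-2, -4], [2, 12]]
det(C) = (-2)·12 - (-4)·2 = -24 - (-8) = -16
Since det(C) ≠ 0, rank(C) = 2 and the system is completely controllable.

-16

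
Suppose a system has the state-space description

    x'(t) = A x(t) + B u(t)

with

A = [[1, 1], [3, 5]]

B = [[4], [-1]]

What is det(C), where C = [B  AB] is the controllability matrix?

AB = [[3], [7]]
Controllability matrix C = [B  AB] = [[4, 3], [-1, 7]]
det(C) = 4·7 - 3·(-1) = 28 - (-3) = 31
Since det(C) ≠ 0, rank(C) = 2 and the system is completely controllable.

31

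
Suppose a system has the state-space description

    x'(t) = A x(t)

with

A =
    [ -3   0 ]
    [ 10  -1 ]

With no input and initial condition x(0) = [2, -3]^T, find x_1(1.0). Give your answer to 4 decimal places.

det(sI - A) = s^2 - (tr A)s + det A, with tr A = (-3) + (-1) = -4 and det A = (-3)·(-1) - 0·10 = 3 - 0 = 3.
So p(s) = det(sI - A) = s^2 + 4s + 3.
Factor s^2 + 4s + 3: two numbers with sum -4 and product 3 are -1 and -3, so s^2 + 4s + 3 = (s + 1)(s + 3).
Hence p(s) = (s + 1) (s + 3), with roots -3, -1.
The eigenvalues -3, -1 are distinct and real, so A is diagonalisable and x(t) = e^{At} x(0) = V diag(e^{λ_i t}) V^{-1} x(0), where the columns of V are the eigenvectors.
λ = -3: A - (-3)I = [[0, 0], [10, 2]]. Row 2 gives 10·v1 + 2·v2 = 0, so take v_1 = [1, -5]^T.
λ = -1: A - (-1)I = [[-2, 0], [10, 0]]. Row 1 gives (-2)·v1 + 0·v2 = 0, so take v_2 = [0, 1]^T.
V = [v_1 v_2] = [[1, 0], [-5, 1]] has det V = 1, so V^{-1} = adj(V)/det V = [[1, 0], [5, 1]].
Modal coordinates z(0) = V^{-1} x(0): 1·2 + 0·(-3) = 2; 5·2 + 1·(-3) = 7; so z(0) = [2, 7]^T.
x_1(t) = Σ_i (v_i)_1 · z_i(0) · e^{λ_i t} (row 1 of V times the modal terms).
x_1(1.0) = 1·2·e^{-3·1.0} + 0·7·e^{-1·1.0} = 2·0.049787 + 0·0.367879 = 0.0996.

0.0996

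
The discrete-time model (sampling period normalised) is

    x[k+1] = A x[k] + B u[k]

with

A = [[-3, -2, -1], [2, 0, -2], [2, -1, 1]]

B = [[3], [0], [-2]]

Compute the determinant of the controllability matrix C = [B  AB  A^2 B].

-704

AB = [[-7], [10], [4]]
A^2B = [[-3], [-22], [-20]]
Controllability matrix C = [B  AB  A^2B] = [[3, -7, -3], [0, 10, -22], [-2, 4, -20]]
Expanding along the first row, det(C) = 3·(10·(-20) - (-22)·4) - (-7)·(0·(-20) - (-22)·(-2)) + (-3)·(0·4 - 10·(-2)) = 3·(-112) - (-7)·(-44) + (-3)·20 = -704
Since det(C) ≠ 0, rank(C) = 3 and the system is completely controllable.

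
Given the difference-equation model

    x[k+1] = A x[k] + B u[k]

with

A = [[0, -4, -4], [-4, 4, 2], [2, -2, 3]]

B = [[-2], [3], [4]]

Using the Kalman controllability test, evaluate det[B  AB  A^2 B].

AB = [[-28], [28], [2]]
A^2B = [[-120], [228], [-106]]
Controllability matrix C = [B  AB  A^2B] = [[-2, -28, -120], [3, 28, 228], [4, 2, -106]]
Expanding along the first row, det(C) = (-2)·(28·(-106) - 228·2) - (-28)·(3·(-106) - 228·4) + (-120)·(3·2 - 28·4) = (-2)·(-3424) - (-28)·(-1230) + (-120)·(-106) = -14872
Since det(C) ≠ 0, rank(C) = 3 and the system is completely controllable.

-14872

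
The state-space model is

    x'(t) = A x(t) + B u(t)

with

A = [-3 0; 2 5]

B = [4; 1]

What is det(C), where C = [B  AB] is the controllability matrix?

AB = [[-12], [13]]
Controllability matrix C = [B  AB] = [[4, -12], [1, 13]]
det(C) = 4·13 - (-12)·1 = 52 - (-12) = 64
Since det(C) ≠ 0, rank(C) = 2 and the system is completely controllable.

64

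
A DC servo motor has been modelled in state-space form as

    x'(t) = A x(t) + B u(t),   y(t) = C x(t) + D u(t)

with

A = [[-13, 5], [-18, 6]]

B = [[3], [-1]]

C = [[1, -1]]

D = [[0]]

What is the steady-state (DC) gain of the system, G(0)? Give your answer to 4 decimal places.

G(0) = C(-A)^{-1}B + D = -C A^{-1} B + D.
det A = 12, so A^{-1} = (1/12)·adj(A) = [[1/2, -5/12], [3/2, -13/12]]
A^{-1} B = [23/12, 67/12]^T
C A^{-1} B = -11/3
G(0) = D - C A^{-1} B = 0 - (-11/3) = 11/3 ≈ 3.6667

3.6667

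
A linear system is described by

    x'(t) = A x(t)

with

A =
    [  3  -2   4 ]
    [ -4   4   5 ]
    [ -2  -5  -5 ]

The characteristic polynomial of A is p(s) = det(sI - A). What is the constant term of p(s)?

Expand det(sI - A) for the 3×3 matrix.
p(s) = s^3 - 2s^2 + 2s - 187.
(Check: constant term = det(-A) = (-1)^3 det A = -187; coefficient of s^2 = -tr A = -2.)
The constant term is -187.

-187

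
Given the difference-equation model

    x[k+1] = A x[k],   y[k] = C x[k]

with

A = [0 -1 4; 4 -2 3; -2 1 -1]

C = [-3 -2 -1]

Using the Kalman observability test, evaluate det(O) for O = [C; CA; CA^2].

CA = [[-6, 6, -17]]
CA^2 = [[58, -23, 11]]
Observability matrix O = [C; CA; CA^2] = [[-3, -2, -1], [-6, 6, -17], [58, -23, 11]]
Expanding along the first row, det(O) = (-3)·(6·11 - (-17)·(-23)) - (-2)·((-6)·11 - (-17)·58) + (-1)·((-6)·(-23) - 6·58) = (-3)·(-325) - (-2)·920 + (-1)·(-210) = 3025
Since det(O) ≠ 0, rank(O) = 3 and the system is completely observable.

3025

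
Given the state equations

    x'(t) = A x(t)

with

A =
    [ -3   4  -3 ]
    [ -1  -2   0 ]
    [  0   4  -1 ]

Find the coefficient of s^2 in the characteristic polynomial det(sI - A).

Expand det(sI - A) for the 3×3 matrix.
p(s) = s^3 + 6s^2 + 15s - 2.
(Check: constant term = det(-A) = (-1)^3 det A = -2; coefficient of s^2 = -tr A = 6.)
The coefficient of s^2 is 6.

6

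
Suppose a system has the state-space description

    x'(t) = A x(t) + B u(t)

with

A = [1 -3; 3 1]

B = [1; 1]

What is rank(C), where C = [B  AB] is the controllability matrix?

AB = [[-2], [4]]
Controllability matrix C = [B  AB] = [[1, -2], [1, 4]]
det(C) = 1·4 - (-2)·1 = 4 - (-2) = 6 ≠ 0, so rank(C) = 2.
rank(C) = 2 = n, so the pair (A, B) is completely controllable.

2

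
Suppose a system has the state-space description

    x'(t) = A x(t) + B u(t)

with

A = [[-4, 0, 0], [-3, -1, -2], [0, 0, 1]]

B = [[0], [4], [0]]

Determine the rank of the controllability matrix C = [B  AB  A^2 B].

1

AB = [[0], [-4], [0]]
A^2B = [[0], [4], [0]]
Controllability matrix C = [B  AB  A^2B] = [[0, 0, 0], [4, -4, 4], [0, 0, 0]]
Every column of C is a scalar multiple of column 1 = [0, 4, 0] (multipliers 1, -1, 1), so the columns span a one-dimensional space.
C ≠ 0, hence rank(C) = 1.
rank(C) = 1 < n = 3, so the pair (A, B) is not completely controllable.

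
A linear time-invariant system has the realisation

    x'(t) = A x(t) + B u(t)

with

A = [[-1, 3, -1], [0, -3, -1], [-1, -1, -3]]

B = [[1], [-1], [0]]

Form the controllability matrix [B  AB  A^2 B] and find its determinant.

-1

AB = [[-4], [3], [0]]
A^2B = [[13], [-9], [1]]
Controllability matrix C = [B  AB  A^2B] = [[1, -4, 13], [-1, 3, -9], [0, 0, 1]]
Expanding along the first row, det(C) = 1·(3·1 - (-9)·0) - (-4)·((-1)·1 - (-9)·0) + 13·((-1)·0 - 3·0) = 1·3 - (-4)·(-1) + 13·0 = -1
Since det(C) ≠ 0, rank(C) = 3 and the system is completely controllable.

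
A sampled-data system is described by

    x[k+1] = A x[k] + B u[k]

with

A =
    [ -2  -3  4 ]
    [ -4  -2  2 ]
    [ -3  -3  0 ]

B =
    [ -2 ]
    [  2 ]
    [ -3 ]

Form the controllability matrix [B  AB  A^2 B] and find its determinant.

AB = [[-14], [-2], [0]]
A^2B = [[34], [60], [48]]
Controllability matrix C = [B  AB  A^2B] = [[-2, -14, 34], [2, -2, 60], [-3, 0, 48]]
Expanding along the first row, det(C) = (-2)·((-2)·48 - 60·0) - (-14)·(2·48 - 60·(-3)) + 34·(2·0 - (-2)·(-3)) = (-2)·(-96) - (-14)·276 + 34·(-6) = 3852
Since det(C) ≠ 0, rank(C) = 3 and the system is completely controllable.

3852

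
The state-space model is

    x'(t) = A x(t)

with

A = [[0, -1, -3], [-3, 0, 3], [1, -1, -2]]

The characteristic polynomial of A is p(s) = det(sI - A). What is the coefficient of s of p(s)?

3

Expand det(sI - A) for the 3×3 matrix.
p(s) = s^3 + 2s^2 + 3s + 6.
(Check: constant term = det(-A) = (-1)^3 det A = 6; coefficient of s^2 = -tr A = 2.)
The coefficient of s is 3.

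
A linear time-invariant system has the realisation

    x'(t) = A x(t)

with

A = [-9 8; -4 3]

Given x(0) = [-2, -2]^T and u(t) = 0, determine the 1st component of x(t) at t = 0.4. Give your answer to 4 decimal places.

det(sI - A) = s^2 - (tr A)s + det A, with tr A = (-9) + 3 = -6 and det A = (-9)·3 - 8·(-4) = -27 - (-32) = 5.
So p(s) = det(sI - A) = s^2 + 6s + 5.
Factor s^2 + 6s + 5: two numbers with sum -6 and product 5 are -1 and -5, so s^2 + 6s + 5 = (s + 1)(s + 5).
Hence p(s) = (s + 1) (s + 5), with roots -5, -1.
The eigenvalues -5, -1 are distinct and real, so A is diagonalisable and x(t) = e^{At} x(0) = V diag(e^{λ_i t}) V^{-1} x(0), where the columns of V are the eigenvectors.
λ = -5: A - (-5)I = [[-4, 8], [-4, 8]]. Row 1 gives (-4)·v1 + 8·v2 = 0, so take v_1 = [-2, -1]^T.
λ = -1: A - (-1)I = [[-8, 8], [-4, 4]]. Row 1 gives (-8)·v1 + 8·v2 = 0, so take v_2 = [-1, -1]^T.
V = [v_1 v_2] = [[-2, -1], [-1, -1]] has det V = 1, so V^{-1} = adj(V)/det V = [[-1, 1], [1, -2]].
Modal coordinates z(0) = V^{-1} x(0): (-1)·(-2) + 1·(-2) = 0; 1·(-2) + (-2)·(-2) = 2; so z(0) = [0, 2]^T.
x_1(t) = Σ_i (v_i)_1 · z_i(0) · e^{λ_i t} (row 1 of V times the modal terms).
x_1(0.4) = (-2)·0·e^{-5·0.4} + (-1)·2·e^{-1·0.4} = 0·0.135335 + (-2)·0.670320 = -1.3406.

-1.3406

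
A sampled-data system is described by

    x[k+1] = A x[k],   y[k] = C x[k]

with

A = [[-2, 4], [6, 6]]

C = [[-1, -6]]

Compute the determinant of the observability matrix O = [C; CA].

CA = [[-34, -40]]
Observability matrix O = [C; CA] = [[-1, -6], [-34, -40]]
det(O) = (-1)·(-40) - (-6)·(-34) = 40 - 204 = -164
Since det(O) ≠ 0, rank(O) = 2 and the system is completely observable.

-164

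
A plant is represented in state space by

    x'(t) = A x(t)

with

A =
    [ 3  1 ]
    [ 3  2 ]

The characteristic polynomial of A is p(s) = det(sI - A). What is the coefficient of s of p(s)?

-5

For a 2×2 matrix, det(sI - A) = s^2 - (tr A)s + det A.
tr A = 5, det A = 3.
So p(s) = s^2 - 5s + 3.
The coefficient of s is -5.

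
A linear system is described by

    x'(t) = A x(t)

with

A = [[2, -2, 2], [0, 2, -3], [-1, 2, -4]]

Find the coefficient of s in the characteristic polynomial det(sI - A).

Expand det(sI - A) for the 3×3 matrix.
p(s) = s^3 - 4s + 6.
(Check: constant term = det(-A) = (-1)^3 det A = 6; coefficient of s^2 = -tr A = 0.)
The coefficient of s is -4.

-4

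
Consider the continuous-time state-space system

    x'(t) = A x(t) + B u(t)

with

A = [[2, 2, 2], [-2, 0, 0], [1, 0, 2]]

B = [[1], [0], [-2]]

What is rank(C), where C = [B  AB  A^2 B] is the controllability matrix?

3

AB = [[-2], [-2], [-3]]
A^2B = [[-14], [4], [-8]]
Controllability matrix C = [B  AB  A^2B] = [[1, -2, -14], [0, -2, 4], [-2, -3, -8]]
det(C) = 1·((-2)·(-8) - 4·(-3)) - (-2)·(0·(-8) - 4·(-2)) + (-14)·(0·(-3) - (-2)·(-2)) = 1·28 - (-2)·8 + (-14)·(-4) = 100 ≠ 0, so rank(C) = 3.
rank(C) = 3 = n, so the pair (A, B) is completely controllable.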